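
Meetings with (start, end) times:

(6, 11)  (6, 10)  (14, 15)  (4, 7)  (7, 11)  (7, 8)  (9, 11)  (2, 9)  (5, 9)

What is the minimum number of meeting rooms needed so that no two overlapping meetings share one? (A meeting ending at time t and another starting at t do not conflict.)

6

starts: [2, 4, 5, 6, 6, 7, 7, 9, 14]
ends:   [7, 8, 9, 9, 10, 11, 11, 11, 15]
s2→1 s4→2 s5→3 s6→4 s6→5 e7→4 s7→5 s7→6  — peak 6.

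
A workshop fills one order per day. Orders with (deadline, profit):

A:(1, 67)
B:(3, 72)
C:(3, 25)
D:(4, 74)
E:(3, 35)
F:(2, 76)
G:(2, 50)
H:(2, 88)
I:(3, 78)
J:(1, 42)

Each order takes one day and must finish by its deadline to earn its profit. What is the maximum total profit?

Take jobs in profit order; each goes to the latest open slot no later than its deadline.
Profit order: H=88 I=78 F=76 D=74 B=72 A=67 G=50 J=42 E=35 C=25
Assign: H→slot 2, I→slot 3, F→slot 1, D→slot 4, B skipped, A skipped, G skipped, J skipped, E skipped, C skipped.
Slots: [1:F] [2:H] [3:I] [4:D]
Profit = 76 + 88 + 78 + 74 = 316

316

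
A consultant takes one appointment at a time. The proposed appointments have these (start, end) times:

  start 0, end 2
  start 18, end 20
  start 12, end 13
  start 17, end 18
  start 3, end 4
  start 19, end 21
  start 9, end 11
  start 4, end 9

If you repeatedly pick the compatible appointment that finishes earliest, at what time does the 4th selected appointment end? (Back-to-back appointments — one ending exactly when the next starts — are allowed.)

11

Sorted by end: (0,2)  (3,4)  (4,9)  (9,11)  (12,13)  (17,18)  (18,20)  (19,21)
take (0,2); take (3,4); take (4,9); take (9,11); take (12,13); take (17,18); take (18,20).
Selected: (0,2) (3,4) (4,9) (9,11) (12,13) (17,18) (18,20)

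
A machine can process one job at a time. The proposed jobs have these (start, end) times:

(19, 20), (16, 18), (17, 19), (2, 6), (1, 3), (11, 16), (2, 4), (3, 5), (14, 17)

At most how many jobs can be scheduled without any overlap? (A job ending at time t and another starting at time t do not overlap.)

5

By end time: (1,3), (2,4), (3,5), (2,6), (11,16), (14,17), (16,18), (17,19), (19,20).
Pick (1,3); next start ≥ 3 → (3,5); next start ≥ 5 → (11,16); next start ≥ 16 → (16,18); next start ≥ 18 → (19,20).
Selected 5 jobs.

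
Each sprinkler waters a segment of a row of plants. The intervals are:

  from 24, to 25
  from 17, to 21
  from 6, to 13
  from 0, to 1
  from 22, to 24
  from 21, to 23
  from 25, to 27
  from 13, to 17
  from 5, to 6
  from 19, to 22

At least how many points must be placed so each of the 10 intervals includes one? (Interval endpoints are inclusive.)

5

Process intervals by earliest right end; each time one isn't hit yet, stab at its right endpoint.
Sorted: [0,1] [5,6] [6,13] [13,17] [17,21] [19,22] [21,23] [22,24] [24,25] [25,27]
{[0,1]} hit by 1; {[5,6],[6,13]} hit by 6; {[13,17],[17,21]} hit by 17; {[19,22],[21,23],[22,24]} hit by 22; {[24,25],[25,27]} hit by 25.
Points: 1, 6, 17, 22, 25 (5 total).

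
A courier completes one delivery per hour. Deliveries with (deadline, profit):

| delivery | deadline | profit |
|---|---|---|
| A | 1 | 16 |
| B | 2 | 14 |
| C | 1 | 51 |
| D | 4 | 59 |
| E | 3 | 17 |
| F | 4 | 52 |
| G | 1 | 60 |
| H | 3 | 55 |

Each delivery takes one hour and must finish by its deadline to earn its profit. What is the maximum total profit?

226

Take jobs in profit order; each goes to the latest open slot no later than its deadline.
By profit: G(d1,60), D(d4,59), H(d3,55), F(d4,52), C(d1,51), E(d3,17), A(d1,16), B(d2,14)
G→slot 1; D→slot 4; H→slot 3; F→slot 2; C skipped; E skipped; A skipped; B skipped.
Profit = 60 + 52 + 55 + 59 = 226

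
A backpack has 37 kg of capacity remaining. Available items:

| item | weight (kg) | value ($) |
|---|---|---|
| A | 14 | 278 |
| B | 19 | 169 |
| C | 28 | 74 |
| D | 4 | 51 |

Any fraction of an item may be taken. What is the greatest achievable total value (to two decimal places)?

498.00

Order: A (278/14=19.86) > D (51/4=12.75) > B (169/19=8.89) > C (74/28=2.64)
Fill: take A (14 @ 278) → take D (4 @ 51) → take B (19 @ 169); 37/37 used.
Total value = 498.00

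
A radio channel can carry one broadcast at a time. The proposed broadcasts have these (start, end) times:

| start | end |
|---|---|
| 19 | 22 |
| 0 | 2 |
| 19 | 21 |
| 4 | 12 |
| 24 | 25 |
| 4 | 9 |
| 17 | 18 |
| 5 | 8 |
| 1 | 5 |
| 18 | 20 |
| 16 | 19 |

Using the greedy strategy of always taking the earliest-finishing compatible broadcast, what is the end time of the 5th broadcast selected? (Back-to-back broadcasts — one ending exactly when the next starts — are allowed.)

25

By end time: (0,2), (1,5), (5,8), (4,9), (4,12), (17,18), (16,19), (18,20), (19,21), (19,22), (24,25).
Pick (0,2); next start ≥ 2 → (5,8); next start ≥ 8 → (17,18); next start ≥ 18 → (18,20); next start ≥ 20 → (24,25).
Selected: (0,2) (5,8) (17,18) (18,20) (24,25)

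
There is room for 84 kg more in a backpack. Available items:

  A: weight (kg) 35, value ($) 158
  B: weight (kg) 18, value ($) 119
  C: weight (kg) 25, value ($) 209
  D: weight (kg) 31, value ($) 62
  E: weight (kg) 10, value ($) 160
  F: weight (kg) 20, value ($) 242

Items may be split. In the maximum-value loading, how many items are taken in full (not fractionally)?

Sort by value per unit weight and fill in that order.
Ratios (sorted): E 16.00, F 12.10, C 8.36, B 6.61, A 4.51, D 2.00
take E (10 @ 160); take F (20 @ 242); take C (25 @ 209); take B (18 @ 119); take 11/35 of A → 49.66. Capacity used 84/84.
4 item(s) taken whole; one partial (take 11/35 of A).

4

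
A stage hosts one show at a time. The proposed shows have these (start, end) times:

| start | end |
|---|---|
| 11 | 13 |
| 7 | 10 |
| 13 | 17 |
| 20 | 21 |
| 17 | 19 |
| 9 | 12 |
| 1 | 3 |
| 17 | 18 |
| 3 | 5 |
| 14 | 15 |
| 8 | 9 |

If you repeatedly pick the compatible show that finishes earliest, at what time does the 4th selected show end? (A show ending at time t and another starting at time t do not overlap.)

12

Sorted by end: (1,3)  (3,5)  (8,9)  (7,10)  (9,12)  (11,13)  (14,15)  (13,17)  (17,18)  (17,19)  (20,21)
take (1,3); take (3,5); take (8,9); take (9,12); take (14,15); skip (13,17); take (17,18); take (20,21).
Selected: (1,3) (3,5) (8,9) (9,12) (14,15) (17,18) (20,21)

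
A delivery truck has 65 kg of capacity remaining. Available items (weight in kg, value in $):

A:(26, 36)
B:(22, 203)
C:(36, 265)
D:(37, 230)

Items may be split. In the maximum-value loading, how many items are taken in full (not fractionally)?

2

Sort by value per unit weight and fill in that order.
Order: B (203/22=9.23) > C (265/36=7.36) > D (230/37=6.22) > A (36/26=1.38)
Fill: take B (22 @ 203) → take C (36 @ 265) → take 7/37 of D → 43.51; 65/65 used.
2 item(s) taken whole; one partial (take 7/37 of D).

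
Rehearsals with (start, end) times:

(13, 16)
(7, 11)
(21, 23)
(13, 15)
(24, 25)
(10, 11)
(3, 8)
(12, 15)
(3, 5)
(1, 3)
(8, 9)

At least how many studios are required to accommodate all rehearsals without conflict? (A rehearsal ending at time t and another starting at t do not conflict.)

3

starts: [1, 3, 3, 7, 8, 10, 12, 13, 13, 21, 24]
ends:   [3, 5, 8, 9, 11, 11, 15, 15, 16, 23, 25]
s1→1 e3→0 s3→1 s3→2 e5→1 s7→2 e8→1 s8→2 e9→1 s10→2 e11→1 e11→0 s12→1 s13→2 s13→3  — peak 3.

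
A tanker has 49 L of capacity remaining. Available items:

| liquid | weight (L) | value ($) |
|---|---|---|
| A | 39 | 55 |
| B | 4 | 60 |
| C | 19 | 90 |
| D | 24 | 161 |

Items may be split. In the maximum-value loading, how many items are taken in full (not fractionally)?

3

Sort by value per unit weight and fill in that order.
Ratios (sorted): B 15.00, D 6.71, C 4.74, A 1.41
take B (4 @ 60); take D (24 @ 161); take C (19 @ 90); take 2/39 of A → 2.82. Capacity used 49/49.
3 item(s) taken whole; one partial (take 2/39 of A).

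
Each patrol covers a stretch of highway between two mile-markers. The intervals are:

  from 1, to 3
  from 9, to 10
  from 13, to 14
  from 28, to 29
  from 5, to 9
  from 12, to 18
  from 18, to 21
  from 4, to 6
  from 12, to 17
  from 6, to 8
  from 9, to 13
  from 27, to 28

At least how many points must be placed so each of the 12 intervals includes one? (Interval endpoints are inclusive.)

6

Sort by right endpoint; whenever an interval is uncovered, place a point at its right end.
Sorted: [1,3] [4,6] [6,8] [5,9] [9,10] [9,13] [13,14] [12,17] [12,18] [18,21] [27,28] [28,29]
{[1,3]} hit by 3; {[4,6],[6,8],[5,9]} hit by 6; {[9,10],[9,13]} hit by 10; {[13,14],[12,17],[12,18]} hit by 14; {[18,21]} hit by 21; {[27,28],[28,29]} hit by 28.
Points: 3, 6, 10, 14, 21, 28 (6 total).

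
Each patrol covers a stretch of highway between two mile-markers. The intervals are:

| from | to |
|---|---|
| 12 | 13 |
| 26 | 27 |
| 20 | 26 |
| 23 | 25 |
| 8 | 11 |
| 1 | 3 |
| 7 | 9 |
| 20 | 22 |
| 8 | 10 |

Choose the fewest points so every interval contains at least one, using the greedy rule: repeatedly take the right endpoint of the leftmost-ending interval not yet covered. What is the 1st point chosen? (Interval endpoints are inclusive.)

Sorted: [1,3] [7,9] [8,10] [8,11] [12,13] [20,22] [23,25] [20,26] [26,27]
{[1,3]} hit by 3; {[7,9],[8,10],[8,11]} hit by 9; {[12,13]} hit by 13; {[20,22]} hit by 22; {[23,25],[20,26]} hit by 25; {[26,27]} hit by 27.
Points: 3, 9, 13, 22, 25, 27 (6 total).

3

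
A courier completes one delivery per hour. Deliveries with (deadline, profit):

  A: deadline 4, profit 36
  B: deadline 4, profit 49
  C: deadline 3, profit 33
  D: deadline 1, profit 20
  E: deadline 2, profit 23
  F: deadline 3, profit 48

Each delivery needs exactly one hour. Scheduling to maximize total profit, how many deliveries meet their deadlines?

Sort by profit descending; place each in the latest free slot ≤ its deadline.
Profit order: B=49 F=48 A=36 C=33 E=23 D=20
Assign: B→slot 4, F→slot 3, A→slot 2, C→slot 1, E skipped, D skipped.
Slots: [1:C] [2:A] [3:F] [4:B]
4 of 6 scheduled.

4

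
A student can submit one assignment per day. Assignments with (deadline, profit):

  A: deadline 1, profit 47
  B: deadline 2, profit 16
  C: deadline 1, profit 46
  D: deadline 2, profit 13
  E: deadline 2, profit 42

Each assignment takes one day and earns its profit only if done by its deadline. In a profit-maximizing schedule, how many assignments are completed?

Sort by profit descending; place each in the latest free slot ≤ its deadline.
By profit: A(d1,47), C(d1,46), E(d2,42), B(d2,16), D(d2,13)
A→slot 1; C skipped; E→slot 2; B skipped; D skipped.
2 of 5 scheduled.

2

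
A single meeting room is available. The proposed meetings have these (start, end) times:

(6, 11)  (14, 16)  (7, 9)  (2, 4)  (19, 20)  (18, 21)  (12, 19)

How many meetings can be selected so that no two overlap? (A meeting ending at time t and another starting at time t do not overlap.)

By end time: (2,4), (7,9), (6,11), (14,16), (12,19), (19,20), (18,21).
Pick (2,4); next start ≥ 4 → (7,9); next start ≥ 9 → (14,16); next start ≥ 16 → (19,20).
Selected 4 meetings.

4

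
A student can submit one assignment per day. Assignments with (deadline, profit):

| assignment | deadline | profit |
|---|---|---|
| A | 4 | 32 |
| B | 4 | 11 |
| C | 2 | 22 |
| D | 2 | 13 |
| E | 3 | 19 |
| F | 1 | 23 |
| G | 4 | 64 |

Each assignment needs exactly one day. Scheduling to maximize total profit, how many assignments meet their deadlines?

4

By profit: G(d4,64), A(d4,32), F(d1,23), C(d2,22), E(d3,19), D(d2,13), B(d4,11)
G→slot 4; A→slot 3; F→slot 1; C→slot 2; E skipped; D skipped; B skipped.
4 of 7 scheduled.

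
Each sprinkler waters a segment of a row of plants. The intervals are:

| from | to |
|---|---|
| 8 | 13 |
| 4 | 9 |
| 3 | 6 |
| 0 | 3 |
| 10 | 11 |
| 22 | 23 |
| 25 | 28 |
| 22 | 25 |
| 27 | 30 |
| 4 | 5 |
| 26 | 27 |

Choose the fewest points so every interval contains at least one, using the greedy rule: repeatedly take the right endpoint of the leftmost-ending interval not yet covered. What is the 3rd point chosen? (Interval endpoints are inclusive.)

11

Sorted: [0,3] [4,5] [3,6] [4,9] [10,11] [8,13] [22,23] [22,25] [26,27] [25,28] [27,30]
{[0,3]} hit by 3; {[4,5],[3,6],[4,9]} hit by 5; {[10,11],[8,13]} hit by 11; {[22,23],[22,25]} hit by 23; {[26,27],[25,28],[27,30]} hit by 27.
Points: 3, 5, 11, 23, 27 (5 total).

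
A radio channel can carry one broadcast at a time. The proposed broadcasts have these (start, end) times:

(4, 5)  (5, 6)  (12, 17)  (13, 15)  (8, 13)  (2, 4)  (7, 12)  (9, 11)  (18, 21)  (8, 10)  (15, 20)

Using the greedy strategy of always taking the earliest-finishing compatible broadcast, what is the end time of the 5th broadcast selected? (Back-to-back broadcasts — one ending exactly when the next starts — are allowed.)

15

Order by finish time; keep every interval that doesn't clash with the previous kept one.
By end time: (2,4), (4,5), (5,6), (8,10), (9,11), (7,12), (8,13), (13,15), (12,17), (15,20), (18,21).
Pick (2,4); next start ≥ 4 → (4,5); next start ≥ 5 → (5,6); next start ≥ 6 → (8,10); next start ≥ 10 → (13,15); next start ≥ 15 → (15,20).
Selected: (2,4) (4,5) (5,6) (8,10) (13,15) (15,20)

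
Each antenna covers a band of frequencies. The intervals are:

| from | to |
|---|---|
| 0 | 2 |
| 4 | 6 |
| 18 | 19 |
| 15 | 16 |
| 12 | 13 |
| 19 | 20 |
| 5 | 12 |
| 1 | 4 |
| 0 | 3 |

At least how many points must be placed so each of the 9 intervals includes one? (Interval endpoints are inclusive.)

Sort by right endpoint; whenever an interval is uncovered, place a point at its right end.
Sorted: [0,2] [0,3] [1,4] [4,6] [5,12] [12,13] [15,16] [18,19] [19,20]
{[0,2],[0,3],[1,4]} hit by 2; {[4,6],[5,12]} hit by 6; {[12,13]} hit by 13; {[15,16]} hit by 16; {[18,19],[19,20]} hit by 19.
Points: 2, 6, 13, 16, 19 (5 total).

5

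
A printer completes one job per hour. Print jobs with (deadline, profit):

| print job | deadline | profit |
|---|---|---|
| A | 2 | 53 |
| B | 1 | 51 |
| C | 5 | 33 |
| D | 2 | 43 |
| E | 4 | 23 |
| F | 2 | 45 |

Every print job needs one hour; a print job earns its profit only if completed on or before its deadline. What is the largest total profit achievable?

By profit: A(d2,53), B(d1,51), F(d2,45), D(d2,43), C(d5,33), E(d4,23)
A→slot 2; B→slot 1; F skipped; D skipped; C→slot 5; E→slot 4.
Profit = 51 + 53 + 23 + 33 = 160

160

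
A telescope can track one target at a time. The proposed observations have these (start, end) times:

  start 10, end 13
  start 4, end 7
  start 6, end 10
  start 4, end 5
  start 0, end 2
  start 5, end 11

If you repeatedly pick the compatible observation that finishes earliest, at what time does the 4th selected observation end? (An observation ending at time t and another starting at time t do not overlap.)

13

Sort by end time and greedily take each interval whose start is ≥ the last chosen end.
Sorted by end: (0,2)  (4,5)  (4,7)  (6,10)  (5,11)  (10,13)
take (0,2); take (4,5); take (6,10); take (10,13).
Selected: (0,2) (4,5) (6,10) (10,13)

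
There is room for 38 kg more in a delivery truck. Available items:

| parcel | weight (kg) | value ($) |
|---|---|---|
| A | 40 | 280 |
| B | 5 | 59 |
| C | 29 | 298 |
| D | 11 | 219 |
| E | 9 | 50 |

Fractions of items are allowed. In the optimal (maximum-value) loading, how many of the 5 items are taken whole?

2

Sort by value per unit weight and fill in that order.
Ratios (sorted): D 19.91, B 11.80, C 10.28, A 7.00, E 5.56
take D (11 @ 219); take B (5 @ 59); take 22/29 of C → 226.07. Capacity used 38/38.
2 item(s) taken whole; one partial (take 22/29 of C).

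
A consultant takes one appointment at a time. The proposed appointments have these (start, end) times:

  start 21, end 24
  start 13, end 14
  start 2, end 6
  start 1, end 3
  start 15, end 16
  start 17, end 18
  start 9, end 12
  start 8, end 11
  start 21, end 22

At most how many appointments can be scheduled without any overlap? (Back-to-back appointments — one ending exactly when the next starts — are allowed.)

6

Sorted by end: (1,3)  (2,6)  (8,11)  (9,12)  (13,14)  (15,16)  (17,18)  (21,22)  (21,24)
take (1,3); skip (2,6); take (8,11); take (13,14); take (15,16); take (17,18); take (21,22).
Selected 6 appointments.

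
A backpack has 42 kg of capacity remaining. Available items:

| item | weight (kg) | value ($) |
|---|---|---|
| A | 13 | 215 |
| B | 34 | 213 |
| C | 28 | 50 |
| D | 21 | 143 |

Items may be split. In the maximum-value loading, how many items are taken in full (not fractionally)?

2

Ratios (sorted): A 16.54, D 6.81, B 6.26, C 1.79
take A (13 @ 215); take D (21 @ 143); take 8/34 of B → 50.12. Capacity used 42/42.
2 item(s) taken whole; one partial (take 8/34 of B).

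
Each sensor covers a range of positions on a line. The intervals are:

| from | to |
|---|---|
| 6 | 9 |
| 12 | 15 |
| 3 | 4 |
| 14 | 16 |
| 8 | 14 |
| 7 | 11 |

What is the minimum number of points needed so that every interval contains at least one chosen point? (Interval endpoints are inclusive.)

3

Sorted: [3,4] [6,9] [7,11] [8,14] [12,15] [14,16]
{[3,4]} hit by 4; {[6,9],[7,11],[8,14]} hit by 9; {[12,15],[14,16]} hit by 15.
Points: 4, 9, 15 (3 total).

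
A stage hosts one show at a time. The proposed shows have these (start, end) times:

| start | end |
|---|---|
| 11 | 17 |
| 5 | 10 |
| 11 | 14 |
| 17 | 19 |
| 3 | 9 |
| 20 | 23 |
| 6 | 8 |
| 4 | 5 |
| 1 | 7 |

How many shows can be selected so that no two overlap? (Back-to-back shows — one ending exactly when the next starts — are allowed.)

Sorted by end: (4,5)  (1,7)  (6,8)  (3,9)  (5,10)  (11,14)  (11,17)  (17,19)  (20,23)
take (4,5); take (6,8); take (11,14); take (17,19); take (20,23).
Selected 5 shows.

5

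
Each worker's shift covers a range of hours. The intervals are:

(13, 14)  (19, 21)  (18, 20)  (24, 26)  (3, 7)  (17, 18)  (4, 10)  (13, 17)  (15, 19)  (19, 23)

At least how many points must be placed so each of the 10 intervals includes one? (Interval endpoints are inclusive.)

Sorted: [3,7] [4,10] [13,14] [13,17] [17,18] [15,19] [18,20] [19,21] [19,23] [24,26]
{[3,7],[4,10]} hit by 7; {[13,14],[13,17]} hit by 14; {[17,18],[15,19],[18,20]} hit by 18; {[19,21],[19,23]} hit by 21; {[24,26]} hit by 26.
Points: 7, 14, 18, 21, 26 (5 total).

5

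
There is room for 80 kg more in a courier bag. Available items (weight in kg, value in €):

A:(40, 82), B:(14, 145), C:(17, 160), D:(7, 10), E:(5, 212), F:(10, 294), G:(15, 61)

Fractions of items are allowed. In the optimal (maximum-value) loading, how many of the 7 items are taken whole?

Order: E (212/5=42.40) > F (294/10=29.40) > B (145/14=10.36) > C (160/17=9.41) > G (61/15=4.07) > A (82/40=2.05) > D (10/7=1.43)
Fill: take E (5 @ 212) → take F (10 @ 294) → take B (14 @ 145) → take C (17 @ 160) → take G (15 @ 61) → take 19/40 of A → 38.95; 80/80 used.
5 item(s) taken whole; one partial (take 19/40 of A).

5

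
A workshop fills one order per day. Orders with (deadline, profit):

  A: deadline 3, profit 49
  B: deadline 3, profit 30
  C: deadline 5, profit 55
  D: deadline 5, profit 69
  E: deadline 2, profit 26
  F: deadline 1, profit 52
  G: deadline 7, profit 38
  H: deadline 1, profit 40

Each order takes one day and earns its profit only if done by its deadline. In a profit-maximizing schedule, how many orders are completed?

By profit: D(d5,69), C(d5,55), F(d1,52), A(d3,49), H(d1,40), G(d7,38), B(d3,30), E(d2,26)
D→slot 5; C→slot 4; F→slot 1; A→slot 3; H skipped; G→slot 7; B→slot 2; E skipped.
6 of 8 scheduled.

6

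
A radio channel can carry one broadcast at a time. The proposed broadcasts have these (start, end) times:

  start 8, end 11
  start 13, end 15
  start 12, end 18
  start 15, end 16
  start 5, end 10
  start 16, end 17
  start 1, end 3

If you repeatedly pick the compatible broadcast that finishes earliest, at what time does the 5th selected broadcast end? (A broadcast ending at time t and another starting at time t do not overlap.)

17

Order by finish time; keep every interval that doesn't clash with the previous kept one.
Sorted by end: (1,3)  (5,10)  (8,11)  (13,15)  (15,16)  (16,17)  (12,18)
take (1,3); take (5,10); take (13,15); take (15,16); take (16,17).
Selected: (1,3) (5,10) (13,15) (15,16) (16,17)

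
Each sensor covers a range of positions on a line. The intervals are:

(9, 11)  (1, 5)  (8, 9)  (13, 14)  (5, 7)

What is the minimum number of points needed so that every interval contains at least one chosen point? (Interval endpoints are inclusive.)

3

Process intervals by earliest right end; each time one isn't hit yet, stab at its right endpoint.
Sorted: [1,5] [5,7] [8,9] [9,11] [13,14]
{[1,5],[5,7]} hit by 5; {[8,9],[9,11]} hit by 9; {[13,14]} hit by 14.
Points: 5, 9, 14 (3 total).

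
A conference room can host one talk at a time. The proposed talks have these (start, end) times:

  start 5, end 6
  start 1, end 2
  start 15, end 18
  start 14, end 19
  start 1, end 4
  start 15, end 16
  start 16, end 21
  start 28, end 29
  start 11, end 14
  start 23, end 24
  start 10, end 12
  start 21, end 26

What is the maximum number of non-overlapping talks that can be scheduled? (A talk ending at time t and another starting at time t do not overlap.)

By end time: (1,2), (1,4), (5,6), (10,12), (11,14), (15,16), (15,18), (14,19), (16,21), (23,24), (21,26), (28,29).
Pick (1,2); next start ≥ 2 → (5,6); next start ≥ 6 → (10,12); next start ≥ 12 → (15,16); next start ≥ 16 → (16,21); next start ≥ 21 → (23,24); next start ≥ 24 → (28,29).
Selected 7 talks.

7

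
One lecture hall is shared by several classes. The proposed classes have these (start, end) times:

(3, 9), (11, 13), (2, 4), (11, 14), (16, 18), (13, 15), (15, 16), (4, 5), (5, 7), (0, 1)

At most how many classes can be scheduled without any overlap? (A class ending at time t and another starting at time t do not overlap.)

Greedy by earliest finish: after sorting by end time, pick each interval compatible with the last pick.
By end time: (0,1), (2,4), (4,5), (5,7), (3,9), (11,13), (11,14), (13,15), (15,16), (16,18).
Pick (0,1); next start ≥ 1 → (2,4); next start ≥ 4 → (4,5); next start ≥ 5 → (5,7); next start ≥ 7 → (11,13); next start ≥ 13 → (13,15); next start ≥ 15 → (15,16); next start ≥ 16 → (16,18).
Selected 8 classes.

8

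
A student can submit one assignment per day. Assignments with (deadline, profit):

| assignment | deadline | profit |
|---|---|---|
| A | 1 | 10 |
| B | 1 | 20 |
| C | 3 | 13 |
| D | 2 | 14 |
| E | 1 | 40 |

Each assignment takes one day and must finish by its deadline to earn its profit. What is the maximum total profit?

Profit order: E=40 B=20 D=14 C=13 A=10
Assign: E→slot 1, B skipped, D→slot 2, C→slot 3, A skipped.
Slots: [1:E] [2:D] [3:C]
Profit = 40 + 14 + 13 = 67

67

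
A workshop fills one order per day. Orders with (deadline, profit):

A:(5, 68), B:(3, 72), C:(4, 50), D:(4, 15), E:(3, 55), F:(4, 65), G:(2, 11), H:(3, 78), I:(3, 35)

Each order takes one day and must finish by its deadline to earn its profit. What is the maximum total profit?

338

Take jobs in profit order; each goes to the latest open slot no later than its deadline.
By profit: H(d3,78), B(d3,72), A(d5,68), F(d4,65), E(d3,55), C(d4,50), I(d3,35), D(d4,15), G(d2,11)
H→slot 3; B→slot 2; A→slot 5; F→slot 4; E→slot 1; C skipped; I skipped; D skipped; G skipped.
Profit = 55 + 72 + 78 + 65 + 68 = 338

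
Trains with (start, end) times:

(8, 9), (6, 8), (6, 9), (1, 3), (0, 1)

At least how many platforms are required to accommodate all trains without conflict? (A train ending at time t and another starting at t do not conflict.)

starts: [0, 1, 6, 6, 8]
ends:   [1, 3, 8, 9, 9]
s0→1 e1→0 s1→1 e3→0 s6→1 s6→2  — peak 2.

2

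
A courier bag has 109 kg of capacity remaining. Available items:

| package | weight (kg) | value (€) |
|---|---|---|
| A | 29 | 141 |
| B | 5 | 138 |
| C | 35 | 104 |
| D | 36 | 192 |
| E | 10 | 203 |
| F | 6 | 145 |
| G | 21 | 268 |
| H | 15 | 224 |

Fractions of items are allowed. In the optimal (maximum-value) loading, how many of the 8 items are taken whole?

Greedy by value/weight ratio, highest first.
Ratios (sorted): B 27.60, F 24.17, E 20.30, H 14.93, G 12.76, D 5.33, A 4.86, C 2.97
take B (5 @ 138); take F (6 @ 145); take E (10 @ 203); take H (15 @ 224); take G (21 @ 268); take D (36 @ 192); take 16/29 of A → 77.79. Capacity used 109/109.
6 item(s) taken whole; one partial (take 16/29 of A).

6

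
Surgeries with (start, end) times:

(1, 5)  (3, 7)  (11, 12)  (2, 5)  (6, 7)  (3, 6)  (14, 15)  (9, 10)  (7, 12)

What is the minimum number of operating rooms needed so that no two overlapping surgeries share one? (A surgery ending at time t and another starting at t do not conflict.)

The answer is the maximum number of intervals overlapping at any instant.
starts: [1, 2, 3, 3, 6, 7, 9, 11, 14]
ends:   [5, 5, 6, 7, 7, 10, 12, 12, 15]
s1→1 s2→2 s3→3 s3→4  — peak 4.

4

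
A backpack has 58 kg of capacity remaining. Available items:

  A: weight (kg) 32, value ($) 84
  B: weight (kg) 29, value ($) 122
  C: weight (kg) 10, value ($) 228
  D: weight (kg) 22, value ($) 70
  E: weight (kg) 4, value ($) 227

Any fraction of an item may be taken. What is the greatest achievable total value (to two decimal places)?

Greedy by value/weight ratio, highest first.
Order: E (227/4=56.75) > C (228/10=22.80) > B (122/29=4.21) > D (70/22=3.18) > A (84/32=2.62)
Fill: take E (4 @ 227) → take C (10 @ 228) → take B (29 @ 122) → take 15/22 of D → 47.73; 58/58 used.
Total value = 624.73

624.73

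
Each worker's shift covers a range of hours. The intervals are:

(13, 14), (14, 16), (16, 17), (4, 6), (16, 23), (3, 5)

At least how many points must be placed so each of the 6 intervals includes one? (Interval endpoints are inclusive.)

Process intervals by earliest right end; each time one isn't hit yet, stab at its right endpoint.
By right end: [3,5]  [4,6]  [13,14]  [14,16]  [16,17]  [16,23]
[3,5] uncovered → point at 5; [13,14] uncovered → point at 14; [16,17] uncovered → point at 17.
Points: 5, 14, 17 (3 total).

3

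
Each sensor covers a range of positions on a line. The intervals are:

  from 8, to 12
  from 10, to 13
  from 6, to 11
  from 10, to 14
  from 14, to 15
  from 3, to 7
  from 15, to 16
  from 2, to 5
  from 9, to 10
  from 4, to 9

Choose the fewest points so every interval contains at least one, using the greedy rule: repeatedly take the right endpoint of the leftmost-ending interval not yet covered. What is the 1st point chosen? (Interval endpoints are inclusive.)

5

Sort by right endpoint; whenever an interval is uncovered, place a point at its right end.
Sorted: [2,5] [3,7] [4,9] [9,10] [6,11] [8,12] [10,13] [10,14] [14,15] [15,16]
{[2,5],[3,7],[4,9]} hit by 5; {[9,10],[6,11],[8,12],[10,13],[10,14]} hit by 10; {[14,15],[15,16]} hit by 15.
Points: 5, 10, 15 (3 total).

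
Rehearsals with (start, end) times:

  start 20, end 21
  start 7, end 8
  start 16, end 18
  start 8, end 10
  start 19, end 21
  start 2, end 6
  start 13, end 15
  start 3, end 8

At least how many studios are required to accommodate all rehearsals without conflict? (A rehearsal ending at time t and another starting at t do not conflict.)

2

Events (time:±→running): 2:+→1 3:+→2 … peak 2.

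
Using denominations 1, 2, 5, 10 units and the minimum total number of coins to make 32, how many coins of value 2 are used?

1

Greedy: take as many of the largest coin as possible, then repeat with the remainder.
32 − 3×10→2 − 1×2→0
Count of 2: 1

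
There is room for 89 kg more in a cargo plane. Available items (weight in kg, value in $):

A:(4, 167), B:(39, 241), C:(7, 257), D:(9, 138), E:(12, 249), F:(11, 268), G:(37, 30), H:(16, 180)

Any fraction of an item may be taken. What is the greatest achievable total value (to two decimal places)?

Sort by value per unit weight and fill in that order.
Ratios (sorted): A 41.75, C 36.71, F 24.36, E 20.75, D 15.33, H 11.25, B 6.18, G 0.81
take A (4 @ 167); take C (7 @ 257); take F (11 @ 268); take E (12 @ 249); take D (9 @ 138); take H (16 @ 180); take 30/39 of B → 185.38. Capacity used 89/89.
Total value = 1444.38

1444.38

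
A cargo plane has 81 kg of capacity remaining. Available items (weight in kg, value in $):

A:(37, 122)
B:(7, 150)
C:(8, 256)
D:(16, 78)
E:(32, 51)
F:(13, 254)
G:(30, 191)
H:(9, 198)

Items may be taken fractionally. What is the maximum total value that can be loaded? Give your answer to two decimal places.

1117.25

Sort by value per unit weight and fill in that order.
Order: C (256/8=32.00) > H (198/9=22.00) > B (150/7=21.43) > F (254/13=19.54) > G (191/30=6.37) > D (78/16=4.88) > A (122/37=3.30) > E (51/32=1.59)
Fill: take C (8 @ 256) → take H (9 @ 198) → take B (7 @ 150) → take F (13 @ 254) → take G (30 @ 191) → take 14/16 of D → 68.25; 81/81 used.
Total value = 1117.25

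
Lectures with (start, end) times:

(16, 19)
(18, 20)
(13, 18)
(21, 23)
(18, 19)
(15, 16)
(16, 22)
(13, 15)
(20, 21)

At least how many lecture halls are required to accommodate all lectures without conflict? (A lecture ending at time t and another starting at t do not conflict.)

4

starts: [13, 13, 15, 16, 16, 18, 18, 20, 21]
ends:   [15, 16, 18, 19, 19, 20, 21, 22, 23]
s13→1 s13→2 e15→1 s15→2 e16→1 s16→2 s16→3 e18→2 s18→3 s18→4  — peak 4.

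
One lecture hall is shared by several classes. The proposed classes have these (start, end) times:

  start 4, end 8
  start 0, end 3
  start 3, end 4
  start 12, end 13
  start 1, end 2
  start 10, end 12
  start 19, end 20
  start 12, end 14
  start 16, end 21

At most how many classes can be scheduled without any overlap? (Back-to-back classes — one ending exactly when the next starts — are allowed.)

Order by finish time; keep every interval that doesn't clash with the previous kept one.
Sorted by end: (1,2)  (0,3)  (3,4)  (4,8)  (10,12)  (12,13)  (12,14)  (19,20)  (16,21)
take (1,2); take (3,4); take (4,8); take (10,12); take (12,13); skip (12,14); take (19,20); skip (16,21).
Selected 6 classes.

6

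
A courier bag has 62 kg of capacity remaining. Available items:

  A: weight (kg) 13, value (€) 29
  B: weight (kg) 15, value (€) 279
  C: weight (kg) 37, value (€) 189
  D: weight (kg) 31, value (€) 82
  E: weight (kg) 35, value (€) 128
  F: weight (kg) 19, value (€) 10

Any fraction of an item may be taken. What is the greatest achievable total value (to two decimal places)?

Sort by value per unit weight and fill in that order.
Order: B (279/15=18.60) > C (189/37=5.11) > E (128/35=3.66) > D (82/31=2.65) > A (29/13=2.23) > F (10/19=0.53)
Fill: take B (15 @ 279) → take C (37 @ 189) → take 10/35 of E → 36.57; 62/62 used.
Total value = 504.57

504.57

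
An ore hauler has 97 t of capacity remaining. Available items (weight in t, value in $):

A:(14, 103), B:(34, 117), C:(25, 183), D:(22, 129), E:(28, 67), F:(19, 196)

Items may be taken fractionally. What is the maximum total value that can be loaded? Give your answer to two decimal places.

669.50

Sort by value per unit weight and fill in that order.
Ratios (sorted): F 10.32, A 7.36, C 7.32, D 5.86, B 3.44, E 2.39
take F (19 @ 196); take A (14 @ 103); take C (25 @ 183); take D (22 @ 129); take 17/34 of B → 58.50. Capacity used 97/97.
Total value = 669.50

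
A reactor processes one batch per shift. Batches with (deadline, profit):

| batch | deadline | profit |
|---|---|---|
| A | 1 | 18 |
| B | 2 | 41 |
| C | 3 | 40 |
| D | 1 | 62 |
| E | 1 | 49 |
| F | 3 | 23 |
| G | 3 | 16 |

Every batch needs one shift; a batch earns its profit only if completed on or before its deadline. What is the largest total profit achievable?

Take jobs in profit order; each goes to the latest open slot no later than its deadline.
Profit order: D=62 E=49 B=41 C=40 F=23 A=18 G=16
Assign: D→slot 1, E skipped, B→slot 2, C→slot 3, F skipped, A skipped, G skipped.
Slots: [1:D] [2:B] [3:C]
Profit = 62 + 41 + 40 = 143

143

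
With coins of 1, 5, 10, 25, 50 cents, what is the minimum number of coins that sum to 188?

8

Use the largest denomination that fits, subtract, and repeat.
188 − 3×50→38 − 1×25→13 − 1×10→3 − 3×1→0
Total coins = 3 + 1 + 1 + 3 = 8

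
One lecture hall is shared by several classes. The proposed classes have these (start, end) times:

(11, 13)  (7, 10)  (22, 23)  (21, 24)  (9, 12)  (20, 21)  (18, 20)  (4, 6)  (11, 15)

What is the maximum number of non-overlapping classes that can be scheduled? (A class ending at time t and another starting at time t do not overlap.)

6

Sort by end time and greedily take each interval whose start is ≥ the last chosen end.
Sorted by end: (4,6)  (7,10)  (9,12)  (11,13)  (11,15)  (18,20)  (20,21)  (22,23)  (21,24)
take (4,6); take (7,10); take (11,13); skip (11,15); take (18,20); take (20,21); take (22,23); skip (21,24).
Selected 6 classes.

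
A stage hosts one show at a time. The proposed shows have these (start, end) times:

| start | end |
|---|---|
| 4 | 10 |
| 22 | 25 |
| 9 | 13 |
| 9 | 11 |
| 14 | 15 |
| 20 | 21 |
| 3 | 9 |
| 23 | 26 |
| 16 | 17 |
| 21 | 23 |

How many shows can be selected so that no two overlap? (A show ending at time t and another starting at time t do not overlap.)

Sorted by end: (3,9)  (4,10)  (9,11)  (9,13)  (14,15)  (16,17)  (20,21)  (21,23)  (22,25)  (23,26)
take (3,9); take (9,11); skip (9,13); take (14,15); take (16,17); take (20,21); take (21,23); skip (22,25); take (23,26).
Selected 7 shows.

7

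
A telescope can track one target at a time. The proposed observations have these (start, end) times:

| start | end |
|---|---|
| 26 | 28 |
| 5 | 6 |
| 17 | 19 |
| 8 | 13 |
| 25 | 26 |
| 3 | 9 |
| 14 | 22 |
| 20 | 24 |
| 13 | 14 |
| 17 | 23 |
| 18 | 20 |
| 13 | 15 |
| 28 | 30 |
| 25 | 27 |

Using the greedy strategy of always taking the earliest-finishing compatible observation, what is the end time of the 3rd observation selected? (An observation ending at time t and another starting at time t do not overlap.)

14

Greedy by earliest finish: after sorting by end time, pick each interval compatible with the last pick.
By end time: (5,6), (3,9), (8,13), (13,14), (13,15), (17,19), (18,20), (14,22), (17,23), (20,24), (25,26), (25,27), (26,28), (28,30).
Pick (5,6); next start ≥ 6 → (8,13); next start ≥ 13 → (13,14); next start ≥ 14 → (17,19); next start ≥ 19 → (20,24); next start ≥ 24 → (25,26); next start ≥ 26 → (26,28); next start ≥ 28 → (28,30).
Selected: (5,6) (8,13) (13,14) (17,19) (20,24) (25,26) (26,28) (28,30)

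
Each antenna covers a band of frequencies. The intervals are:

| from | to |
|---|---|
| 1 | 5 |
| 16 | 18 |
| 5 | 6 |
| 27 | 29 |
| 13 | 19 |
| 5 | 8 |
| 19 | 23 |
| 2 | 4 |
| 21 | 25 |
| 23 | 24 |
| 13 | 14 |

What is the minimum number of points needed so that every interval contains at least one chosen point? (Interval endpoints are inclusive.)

6

By right end: [2,4]  [1,5]  [5,6]  [5,8]  [13,14]  [16,18]  [13,19]  [19,23]  [23,24]  [21,25]  [27,29]
[2,4] uncovered → point at 4; [5,6] uncovered → point at 6; [13,14] uncovered → point at 14; [16,18] uncovered → point at 18; [19,23] uncovered → point at 23; [27,29] uncovered → point at 29.
Points: 4, 6, 14, 18, 23, 29 (6 total).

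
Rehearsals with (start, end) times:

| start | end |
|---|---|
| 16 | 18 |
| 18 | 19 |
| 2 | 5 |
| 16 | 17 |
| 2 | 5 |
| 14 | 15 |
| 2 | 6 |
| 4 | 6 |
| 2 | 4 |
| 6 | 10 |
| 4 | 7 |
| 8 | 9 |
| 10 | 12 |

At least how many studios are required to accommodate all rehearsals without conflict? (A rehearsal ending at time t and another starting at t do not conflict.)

Events (time:±→running): 2:+→1 2:+→2 2:+→3 2:+→4 4:-→3 4:+→4 4:+→5 … peak 5.

5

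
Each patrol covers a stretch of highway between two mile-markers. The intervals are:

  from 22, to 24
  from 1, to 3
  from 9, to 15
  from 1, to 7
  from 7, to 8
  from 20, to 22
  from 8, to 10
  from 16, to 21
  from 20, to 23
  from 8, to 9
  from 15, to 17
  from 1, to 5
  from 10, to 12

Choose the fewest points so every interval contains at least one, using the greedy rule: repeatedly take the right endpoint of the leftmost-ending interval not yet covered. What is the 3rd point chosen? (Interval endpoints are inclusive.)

Sort by right endpoint; whenever an interval is uncovered, place a point at its right end.
By right end: [1,3]  [1,5]  [1,7]  [7,8]  [8,9]  [8,10]  [10,12]  [9,15]  [15,17]  [16,21]  [20,22]  [20,23]  [22,24]
[1,3] uncovered → point at 3; [7,8] uncovered → point at 8; [10,12] uncovered → point at 12; [15,17] uncovered → point at 17; [20,22] uncovered → point at 22.
Points: 3, 8, 12, 17, 22 (5 total).

12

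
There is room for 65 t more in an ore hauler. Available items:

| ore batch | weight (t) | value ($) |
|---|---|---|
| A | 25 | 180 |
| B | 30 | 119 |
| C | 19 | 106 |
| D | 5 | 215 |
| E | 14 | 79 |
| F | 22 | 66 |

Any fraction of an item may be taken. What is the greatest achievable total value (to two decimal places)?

Ratios (sorted): D 43.00, A 7.20, E 5.64, C 5.58, B 3.97, F 3.00
take D (5 @ 215); take A (25 @ 180); take E (14 @ 79); take C (19 @ 106); take 2/30 of B → 7.93. Capacity used 65/65.
Total value = 587.93

587.93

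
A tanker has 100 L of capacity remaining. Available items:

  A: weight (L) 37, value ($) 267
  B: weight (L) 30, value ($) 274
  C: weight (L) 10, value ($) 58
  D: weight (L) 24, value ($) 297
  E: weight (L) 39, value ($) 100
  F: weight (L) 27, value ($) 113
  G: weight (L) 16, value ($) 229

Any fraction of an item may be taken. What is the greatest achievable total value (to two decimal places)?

1016.49

Sort by value per unit weight and fill in that order.
Ratios (sorted): G 14.31, D 12.38, B 9.13, A 7.22, C 5.80, F 4.19, E 2.56
take G (16 @ 229); take D (24 @ 297); take B (30 @ 274); take 30/37 of A → 216.49. Capacity used 100/100.
Total value = 1016.49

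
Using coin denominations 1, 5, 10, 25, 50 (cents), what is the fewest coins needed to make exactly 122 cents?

Use the largest denomination that fits, subtract, and repeat.
122 − 2×50→22 − 2×10→2 − 2×1→0
Total coins = 2 + 2 + 2 = 6

6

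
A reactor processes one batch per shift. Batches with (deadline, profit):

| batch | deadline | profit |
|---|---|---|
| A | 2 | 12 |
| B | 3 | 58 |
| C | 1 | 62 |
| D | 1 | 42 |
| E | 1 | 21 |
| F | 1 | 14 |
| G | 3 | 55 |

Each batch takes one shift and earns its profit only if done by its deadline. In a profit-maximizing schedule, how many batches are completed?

3

By profit: C(d1,62), B(d3,58), G(d3,55), D(d1,42), E(d1,21), F(d1,14), A(d2,12)
C→slot 1; B→slot 3; G→slot 2; D skipped; E skipped; F skipped; A skipped.
3 of 7 scheduled.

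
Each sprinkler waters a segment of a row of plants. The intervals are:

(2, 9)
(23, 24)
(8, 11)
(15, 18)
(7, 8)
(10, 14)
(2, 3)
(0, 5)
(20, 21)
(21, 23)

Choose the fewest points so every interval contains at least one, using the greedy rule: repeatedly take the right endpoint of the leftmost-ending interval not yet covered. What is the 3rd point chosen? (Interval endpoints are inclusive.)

Sorted: [2,3] [0,5] [7,8] [2,9] [8,11] [10,14] [15,18] [20,21] [21,23] [23,24]
{[2,3],[0,5]} hit by 3; {[7,8],[2,9],[8,11]} hit by 8; {[10,14]} hit by 14; {[15,18]} hit by 18; {[20,21],[21,23]} hit by 21; {[23,24]} hit by 24.
Points: 3, 8, 14, 18, 21, 24 (6 total).

14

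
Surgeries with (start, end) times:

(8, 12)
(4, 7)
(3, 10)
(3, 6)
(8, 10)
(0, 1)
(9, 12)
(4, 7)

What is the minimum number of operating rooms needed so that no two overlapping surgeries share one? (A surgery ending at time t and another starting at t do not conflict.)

Count concurrent intervals with a sweep; the peak is the room count.
starts: [0, 3, 3, 4, 4, 8, 8, 9]
ends:   [1, 6, 7, 7, 10, 10, 12, 12]
s0→1 e1→0 s3→1 s3→2 s4→3 s4→4  — peak 4.

4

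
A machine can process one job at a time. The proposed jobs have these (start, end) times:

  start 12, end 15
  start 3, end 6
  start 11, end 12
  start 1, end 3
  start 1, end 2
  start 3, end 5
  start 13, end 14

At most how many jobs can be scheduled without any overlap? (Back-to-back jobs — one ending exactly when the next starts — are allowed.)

4

Sort by end time and greedily take each interval whose start is ≥ the last chosen end.
Sorted by end: (1,2)  (1,3)  (3,5)  (3,6)  (11,12)  (13,14)  (12,15)
take (1,2); take (3,5); take (11,12); take (13,14).
Selected 4 jobs.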